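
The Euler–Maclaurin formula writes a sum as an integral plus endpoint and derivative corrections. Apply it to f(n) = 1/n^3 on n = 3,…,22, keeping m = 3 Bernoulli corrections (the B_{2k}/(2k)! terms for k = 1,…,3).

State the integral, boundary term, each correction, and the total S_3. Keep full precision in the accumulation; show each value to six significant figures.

S_3 ≈ 0.0760717

∫_3^22 1/x^3 dx evaluates to 0.0545225.
Boundary: ½(f(3) + f(22)) = ½(0.0370370 + 9.39144e-05) = 0.0185655.
Integral + boundary = 0.0730880.
Order-1 term: 1/12 · (-1.28065e-05 − (-0.0370370)) = 0.00308535.
Running total after k=1: 0.0761733.
Order-2 term: −1/720 · (-5.29194e-07 − (-0.0823045)) = -0.000114311.
Running total after k=2: 0.0760590.
Order-3 term: 1/30240 · (-4.59218e-08 − (-0.384088)) = 1.27013e-05.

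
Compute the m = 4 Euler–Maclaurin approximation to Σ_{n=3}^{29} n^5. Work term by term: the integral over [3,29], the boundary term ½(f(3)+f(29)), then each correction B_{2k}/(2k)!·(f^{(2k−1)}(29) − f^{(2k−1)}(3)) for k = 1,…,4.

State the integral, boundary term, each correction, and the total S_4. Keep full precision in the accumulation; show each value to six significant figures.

S_4 ≈ 1.09687e+08

∫_3^29 x^5 dx evaluates to 9.91371e+07.
Endpoint term: (f(3) + f(29))/2 = (243.000 + 2.05111e+07)/2 = 1.02557e+07.
So far: 1.09393e+08.
Correction k=1: B_{2}/2! · (f^{(1)}(29) − f^{(1)}(3)) = 1/12 · (3.53640e+06 − 405.000) = 294667.
Running total after k=1: 1.09687e+08.
Correction k=2: B_{4}/4! · (f^{(3)}(29) − f^{(3)}(3)) = −1/720 · (50460.0 − 540.000) = -69.3333.
Running total after k=2: 1.09687e+08.
Correction k=3: B_{6}/6! · (f^{(5)}(29) − f^{(5)}(3)) = 1/30240 · (120.000 − 120.000) = 0.00000.
Running total after k=3: 1.09687e+08.
Correction k=4: B_{8}/8! · (f^{(7)}(29) − f^{(7)}(3)) = −1/1209600 · (0.00000 − 0.00000) = 0.00000.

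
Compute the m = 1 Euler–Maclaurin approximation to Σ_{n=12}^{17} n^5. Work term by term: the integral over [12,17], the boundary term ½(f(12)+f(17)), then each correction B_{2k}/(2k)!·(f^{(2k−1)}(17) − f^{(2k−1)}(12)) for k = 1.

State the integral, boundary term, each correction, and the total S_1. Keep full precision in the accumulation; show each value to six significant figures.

∫_12^17 x^5 dx evaluates to 3.52526e+06.
Boundary: ½(f(12) + f(17)) = ½(248832 + 1.41986e+06) = 834344.
Integral + boundary = 4.35961e+06.
Order-1 term: 1/12 · (417605 − 103680) = 26160.4.

S_1 ≈ 4.38577e+06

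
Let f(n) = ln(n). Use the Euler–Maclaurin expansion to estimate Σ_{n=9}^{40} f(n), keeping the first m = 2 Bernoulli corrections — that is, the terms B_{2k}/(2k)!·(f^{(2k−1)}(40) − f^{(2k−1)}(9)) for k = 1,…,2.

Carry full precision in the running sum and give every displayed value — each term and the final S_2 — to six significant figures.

∫_9^40 ln(x) dx evaluates to 96.7802.
Boundary: ½(f(9) + f(40)) = ½(2.19722 + 3.68888) = 2.94305.
So far: 99.7232.
Order-1 term: 1/12 · (0.0250000 − 0.111111) = -0.00717593.
Running total after k=1: 99.7160.
Order-2 term: −1/720 · (3.12500e-05 − 0.00274348) = 3.76699e-06.

S_2 ≈ 99.7160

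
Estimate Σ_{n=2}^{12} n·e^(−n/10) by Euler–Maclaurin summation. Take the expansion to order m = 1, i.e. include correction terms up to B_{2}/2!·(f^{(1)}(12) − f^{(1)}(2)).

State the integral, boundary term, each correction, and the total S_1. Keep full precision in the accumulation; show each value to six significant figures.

∫_2^12 x·e^(−x/10) dx evaluates to 31.9850.
Endpoint term: (f(2) + f(12))/2 = (1.63746 + 3.61433)/2 = 2.62590.
Running total after boundary: 34.6109.
Order-1 term: 1/12 · (-0.0602388 − 0.654985) = -0.0596020.

S_1 ≈ 34.5513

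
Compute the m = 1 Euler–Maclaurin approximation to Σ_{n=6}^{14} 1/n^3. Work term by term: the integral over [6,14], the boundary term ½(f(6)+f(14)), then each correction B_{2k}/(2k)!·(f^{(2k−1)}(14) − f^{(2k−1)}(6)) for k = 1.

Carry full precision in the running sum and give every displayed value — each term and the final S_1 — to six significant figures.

S_1 ≈ 0.0140213

Integral: ∫_6^14 1/x^3 dx = 0.0113379.
Endpoint term: (f(6) + f(14))/2 = (0.00462963 + 0.000364431)/2 = 0.00249703.
Integral + boundary = 0.0138349.
k=1: B_{2}/(2)! × [f^{(1)}(14) − f^{(1)}(6)] = 1/12 × (-7.80925e-05 − (-0.00231481)) = 0.000186394.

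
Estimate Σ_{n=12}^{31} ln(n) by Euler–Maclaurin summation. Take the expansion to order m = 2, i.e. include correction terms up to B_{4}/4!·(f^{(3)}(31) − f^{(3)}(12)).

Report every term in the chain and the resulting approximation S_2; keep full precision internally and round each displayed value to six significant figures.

S_2 ≈ 60.5899

∫_12^31 ln(x) dx evaluates to 57.6347.
Endpoint term: (f(12) + f(31))/2 = (2.48491 + 3.43399)/2 = 2.95945.
Integral + boundary = 60.5942.
Correction k=1: B_{2}/2! · (f^{(1)}(31) − f^{(1)}(12)) = 1/12 · (0.0322581 − 0.0833333) = -0.00425627.
Partial sum through k=1: 60.5899.
Correction k=2: B_{4}/4! · (f^{(3)}(31) − f^{(3)}(12)) = −1/720 · (6.71344e-05 − 0.00115741) = 1.51427e-06.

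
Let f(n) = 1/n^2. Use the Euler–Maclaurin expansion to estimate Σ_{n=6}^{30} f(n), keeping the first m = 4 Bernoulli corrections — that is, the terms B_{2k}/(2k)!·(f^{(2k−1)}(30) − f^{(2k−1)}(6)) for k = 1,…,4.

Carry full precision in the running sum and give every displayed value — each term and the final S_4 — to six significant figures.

Integral: ∫_6^30 1/x^2 dx = 0.133333.
½[f(6) + f(30)] = ½[0.0277778 + 0.00111111] = 0.0144444.
Running total after boundary: 0.147778.
k=1: B_{2}/(2)! × [f^{(1)}(30) − f^{(1)}(6)] = 1/12 × (-7.40741e-05 − (-0.00925926)) = 0.000765432.
Running total after k=1: 0.148543.
k=2: B_{4}/(4)! × [f^{(3)}(30) − f^{(3)}(6)] = −1/720 × (-9.87654e-07 − (-0.00308642)) = -4.28532e-06.
Running total after k=2: 0.148539.
k=3: B_{6}/(6)! × [f^{(5)}(30) − f^{(5)}(6)] = 1/30240 × (-3.29218e-08 − (-0.00257202)) = 8.50524e-08.
Running total after k=3: 0.148539.
k=4: B_{8}/(8)! × [f^{(7)}(30) − f^{(7)}(6)] = −1/1209600 × (-2.04847e-09 − (-0.00400091)) = -3.30763e-09.

S_4 ≈ 0.148539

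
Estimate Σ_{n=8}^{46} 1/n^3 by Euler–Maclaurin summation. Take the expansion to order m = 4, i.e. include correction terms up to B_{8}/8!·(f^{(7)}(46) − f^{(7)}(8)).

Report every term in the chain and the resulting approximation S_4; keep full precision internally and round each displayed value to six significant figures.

S_4 ≈ 0.00861857

The integral term ∫_8^46 1/x^3 dx = 0.00757621.
½[f(8) + f(46)] = ½[0.00195312 + 1.02737e-05] = 0.000981699.
Integral + boundary = 0.00855790.
Order-1 term: 1/12 · (-6.70023e-07 − (-0.000732422)) = 6.09793e-05.
After k=1: 0.00861888.
Order-2 term: −1/720 · (-6.33292e-09 − (-0.000228882)) = -3.17883e-07.
After k=2: 0.00861857.
Order-3 term: 1/30240 · (-1.25701e-10 − (-0.000150204)) = 4.96705e-09.
After k=3: 0.00861857.
Order-4 term: −1/1209600 · (-4.27715e-12 − (-0.000168979)) = -1.39698e-10.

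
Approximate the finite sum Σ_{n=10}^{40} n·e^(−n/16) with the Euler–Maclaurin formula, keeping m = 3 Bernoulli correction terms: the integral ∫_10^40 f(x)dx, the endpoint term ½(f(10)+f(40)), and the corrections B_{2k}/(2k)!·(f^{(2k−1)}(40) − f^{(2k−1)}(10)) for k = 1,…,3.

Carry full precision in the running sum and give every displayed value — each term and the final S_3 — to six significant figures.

∫_10^40 x·e^(−x/16) dx evaluates to 149.121.
Boundary: ½(f(10) + f(40)) = ½(5.35261 + 3.28340) = 4.31801.
So far: 153.439.
Correction k=1: B_{2}/2! · (f^{(1)}(40) − f^{(1)}(10)) = 1/12 · (-0.123127 − 0.200723) = -0.0269875.
Partial sum through k=1: 153.412.
Correction k=2: B_{4}/4! · (f^{(3)}(40) − f^{(3)}(10)) = −1/720 · (0.000160322 − 0.00496580) = 6.67428e-06.
Partial sum through k=2: 153.412.
Correction k=3: B_{6}/6! · (f^{(5)}(40) − f^{(5)}(10)) = 1/30240 · (3.13129e-06 − 3.57326e-05) = -1.07808e-09.

S_3 ≈ 153.412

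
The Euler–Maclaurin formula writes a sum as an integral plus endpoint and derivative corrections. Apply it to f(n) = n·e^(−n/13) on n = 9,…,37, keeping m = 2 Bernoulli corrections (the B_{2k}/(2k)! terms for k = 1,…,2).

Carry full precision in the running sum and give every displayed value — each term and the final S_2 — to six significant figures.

∫_9^37 x·e^(−x/13) dx evaluates to 105.376.
Boundary: ½(f(9) + f(37)) = ½(4.50378 + 2.14849) = 3.32613.
Integral + boundary = 108.703.
Correction k=1: B_{2}/2! · (f^{(1)}(37) − f^{(1)}(9)) = 1/12 · (-0.107201 − 0.153975) = -0.0217647.
After k=1: 108.681.
Correction k=2: B_{4}/4! · (f^{(3)}(37) − f^{(3)}(9)) = −1/720 · (5.28605e-05 − 0.00683323) = 9.41717e-06.

S_2 ≈ 108.681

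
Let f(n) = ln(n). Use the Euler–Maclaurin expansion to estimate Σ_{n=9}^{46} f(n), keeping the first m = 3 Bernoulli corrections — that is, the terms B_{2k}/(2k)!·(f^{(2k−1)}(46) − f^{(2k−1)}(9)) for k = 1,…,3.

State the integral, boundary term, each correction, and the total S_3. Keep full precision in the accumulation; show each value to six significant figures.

S_3 ≈ 122.348

The integral term ∫_9^46 ln(x) dx = 119.342.
½[f(9) + f(46)] = ½[2.19722 + 3.82864] = 3.01293.
So far: 122.355.
Order-1 term: 1/12 · (0.0217391 − 0.111111) = -0.00744767.
Partial sum through k=1: 122.348.
Order-2 term: −1/720 · (2.05474e-05 − 0.00274348) = 3.78186e-06.
Partial sum through k=2: 122.348.
Order-3 term: 1/30240 · (1.16526e-07 − 0.000406442) = -1.34367e-08.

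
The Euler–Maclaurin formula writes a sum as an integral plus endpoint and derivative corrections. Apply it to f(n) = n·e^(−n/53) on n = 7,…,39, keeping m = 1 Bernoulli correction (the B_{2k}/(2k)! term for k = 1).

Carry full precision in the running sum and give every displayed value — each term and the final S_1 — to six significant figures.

S_1 ≈ 462.826

Integral: ∫_7^39 x·e^(−x/53) dx = 450.470.
Boundary: ½(f(7) + f(39)) = ½(6.13392 + 18.6848) = 12.4094.
So far: 462.879.
k=1: B_{2}/(2)! × [f^{(1)}(39) − f^{(1)}(7)] = 1/12 × (0.126554 − 0.760540) = -0.0528322.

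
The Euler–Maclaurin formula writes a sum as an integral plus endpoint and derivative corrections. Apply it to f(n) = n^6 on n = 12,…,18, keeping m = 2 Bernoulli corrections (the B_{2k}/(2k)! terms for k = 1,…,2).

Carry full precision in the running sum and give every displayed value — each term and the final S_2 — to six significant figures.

S_2 ≈ 1.01660e+08

∫_12^18 x^6 dx evaluates to 8.23412e+07.
Boundary: ½(f(12) + f(18)) = ½(2.98598e+06 + 3.40122e+07) = 1.84991e+07.
Running total after boundary: 1.00840e+08.
Order-1 term: 1/12 · (1.13374e+07 − 1.49299e+06) = 820368.
After k=1: 1.01661e+08.
Order-2 term: −1/720 · (699840 − 207360) = -684.000.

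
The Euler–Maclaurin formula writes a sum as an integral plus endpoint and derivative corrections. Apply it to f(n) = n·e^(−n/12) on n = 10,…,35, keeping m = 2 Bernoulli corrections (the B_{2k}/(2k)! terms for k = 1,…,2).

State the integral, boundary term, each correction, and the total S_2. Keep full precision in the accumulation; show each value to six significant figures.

S_2 ≈ 87.3191

Integral: ∫_10^35 x·e^(−x/12) dx = 84.2138.
Boundary: ½(f(10) + f(35)) = ½(4.34598 + 1.89398) = 3.11998.
Running total after boundary: 87.3337.
Order-1 term: 1/12 · (-0.103718 − 0.0724330) = -0.0146793.
After k=1: 87.3191.
Order-2 term: −1/720 · (3.13158e-05 − 0.00653909) = 9.03858e-06.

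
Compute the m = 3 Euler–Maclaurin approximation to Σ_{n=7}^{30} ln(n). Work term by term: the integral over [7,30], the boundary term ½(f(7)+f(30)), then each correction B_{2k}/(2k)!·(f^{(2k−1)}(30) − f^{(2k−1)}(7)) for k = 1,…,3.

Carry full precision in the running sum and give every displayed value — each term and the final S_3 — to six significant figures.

The integral term ∫_7^30 ln(x) dx = 65.4146.
Boundary: ½(f(7) + f(30)) = ½(1.94591 + 3.40120) = 2.67355.
So far: 68.0881.
Order-1 term: 1/12 · (0.0333333 − 0.142857) = -0.00912698.
Partial sum through k=1: 68.0790.
Order-2 term: −1/720 · (7.40741e-05 − 0.00583090) = 7.99560e-06.
Partial sum through k=2: 68.0790.
Order-3 term: 1/30240 · (9.87654e-07 − 0.00142798) = -4.71888e-08.

S_3 ≈ 68.0790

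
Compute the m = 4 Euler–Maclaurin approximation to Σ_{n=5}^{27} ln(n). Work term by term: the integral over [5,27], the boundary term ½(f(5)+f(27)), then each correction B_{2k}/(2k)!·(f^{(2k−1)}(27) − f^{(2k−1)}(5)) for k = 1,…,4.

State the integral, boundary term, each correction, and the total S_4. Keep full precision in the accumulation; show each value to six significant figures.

The integral term ∫_5^27 ln(x) dx = 58.9404.
Endpoint term: (f(5) + f(27))/2 = (1.60944 + 3.29584)/2 = 2.45264.
Integral + boundary = 61.3930.
Correction k=1: B_{2}/2! · (f^{(1)}(27) − f^{(1)}(5)) = 1/12 · (0.0370370 − 0.200000) = -0.0135802.
After k=1: 61.3795.
Correction k=2: B_{4}/4! · (f^{(3)}(27) − f^{(3)}(5)) = −1/720 · (0.000101611 − 0.0160000) = 2.20811e-05.
After k=2: 61.3795.
Correction k=3: B_{6}/6! · (f^{(5)}(27) − f^{(5)}(5)) = 1/30240 · (1.67260e-06 − 0.00768000) = -2.53913e-07.
After k=3: 61.3795.
Correction k=4: B_{8}/8! · (f^{(7)}(27) − f^{(7)}(5)) = −1/1209600 · (6.88313e-08 − 0.00921600) = 7.61899e-09.

S_4 ≈ 61.3795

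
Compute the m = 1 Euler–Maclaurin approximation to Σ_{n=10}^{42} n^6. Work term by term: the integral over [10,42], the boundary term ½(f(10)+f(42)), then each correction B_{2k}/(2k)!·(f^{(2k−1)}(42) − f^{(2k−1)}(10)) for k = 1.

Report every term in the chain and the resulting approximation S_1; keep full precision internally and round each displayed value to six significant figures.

Integral: ∫_10^42 x^6 dx = 3.29328e+10.
Boundary: ½(f(10) + f(42)) = ½(1.00000e+06 + 5.48903e+09) = 2.74502e+09.
Running total after boundary: 3.56778e+10.
Correction k=1: B_{2}/2! · (f^{(1)}(42) − f^{(1)}(10)) = 1/12 · (7.84147e+08 − 600000) = 6.52956e+07.

S_1 ≈ 3.57431e+10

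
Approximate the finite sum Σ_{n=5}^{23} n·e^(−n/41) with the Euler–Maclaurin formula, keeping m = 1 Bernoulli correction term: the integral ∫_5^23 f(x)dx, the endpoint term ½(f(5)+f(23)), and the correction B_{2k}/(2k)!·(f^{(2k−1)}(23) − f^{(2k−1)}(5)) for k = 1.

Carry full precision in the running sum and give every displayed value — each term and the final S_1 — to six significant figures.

The integral term ∫_5^23 x·e^(−x/41) dx = 172.080.
½[f(5) + f(23)] = ½[4.42596 + 13.1250] = 8.77548.
Running total after boundary: 180.856.
Correction k=1: B_{2}/2! · (f^{(1)}(23) − f^{(1)}(5)) = 1/12 · (0.250530 − 0.777241) = -0.0438926.

S_1 ≈ 180.812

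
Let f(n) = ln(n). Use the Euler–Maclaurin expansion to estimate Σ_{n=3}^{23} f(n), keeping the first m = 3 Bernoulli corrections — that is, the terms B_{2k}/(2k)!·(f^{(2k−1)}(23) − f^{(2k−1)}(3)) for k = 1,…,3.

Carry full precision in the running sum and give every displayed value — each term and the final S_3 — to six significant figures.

Integral: ∫_3^23 ln(x) dx = 48.8205.
Endpoint term: (f(3) + f(23))/2 = (1.09861 + 3.13549)/2 = 2.11705.
So far: 50.9376.
k=1: B_{2}/(2)! × [f^{(1)}(23) − f^{(1)}(3)] = 1/12 × (0.0434783 − 0.333333) = -0.0241546.
After k=1: 50.9134.
k=2: B_{4}/(4)! × [f^{(3)}(23) − f^{(3)}(3)] = −1/720 × (0.000164379 − 0.0740741) = 0.000102652.
After k=2: 50.9135.
k=3: B_{6}/(6)! × [f^{(5)}(23) − f^{(5)}(3)] = 1/30240 × (3.72883e-06 − 0.0987654) = -3.26593e-06.

S_3 ≈ 50.9135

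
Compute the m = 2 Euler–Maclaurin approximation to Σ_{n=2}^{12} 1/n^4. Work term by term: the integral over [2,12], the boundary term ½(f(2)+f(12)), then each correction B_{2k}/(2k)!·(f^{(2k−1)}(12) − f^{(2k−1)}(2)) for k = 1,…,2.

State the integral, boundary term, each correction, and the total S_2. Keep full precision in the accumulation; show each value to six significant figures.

Integral: ∫_2^12 1/x^4 dx = 0.0414738.
½[f(2) + f(12)] = ½[0.0625000 + 4.82253e-05] = 0.0312741.
So far: 0.0727479.
Correction k=1: B_{2}/2! · (f^{(1)}(12) − f^{(1)}(2)) = 1/12 · (-1.60751e-05 − (-0.125000)) = 0.0104153.
After k=1: 0.0831632.
Correction k=2: B_{4}/4! · (f^{(3)}(12) − f^{(3)}(2)) = −1/720 · (-3.34898e-06 − (-0.937500)) = -0.00130208.

S_2 ≈ 0.0818611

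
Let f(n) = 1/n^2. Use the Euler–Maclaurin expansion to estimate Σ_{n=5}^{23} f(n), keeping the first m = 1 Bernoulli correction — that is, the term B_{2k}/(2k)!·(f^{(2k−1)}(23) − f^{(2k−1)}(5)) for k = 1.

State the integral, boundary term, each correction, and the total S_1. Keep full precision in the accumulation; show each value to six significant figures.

S_1 ≈ 0.178787

∫_5^23 1/x^2 dx evaluates to 0.156522.
Endpoint term: (f(5) + f(23))/2 = (0.0400000 + 0.00189036)/2 = 0.0209452.
So far: 0.177467.
Correction k=1: B_{2}/2! · (f^{(1)}(23) − f^{(1)}(5)) = 1/12 · (-0.000164379 − (-0.0160000)) = 0.00131964.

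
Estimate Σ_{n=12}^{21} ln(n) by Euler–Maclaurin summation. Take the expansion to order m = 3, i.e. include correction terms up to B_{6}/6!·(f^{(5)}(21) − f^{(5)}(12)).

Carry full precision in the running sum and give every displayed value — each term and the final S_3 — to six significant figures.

S_3 ≈ 27.8778

The integral term ∫_12^21 ln(x) dx = 25.1161.
½[f(12) + f(21)] = ½[2.48491 + 3.04452] = 2.76471.
Running total after boundary: 27.8808.
Correction k=1: B_{2}/2! · (f^{(1)}(21) − f^{(1)}(12)) = 1/12 · (0.0476190 − 0.0833333) = -0.00297619.
After k=1: 27.8778.
Correction k=2: B_{4}/4! · (f^{(3)}(21) − f^{(3)}(12)) = −1/720 · (0.000215959 − 0.00115741) = 1.30757e-06.
After k=2: 27.8778.
Correction k=3: B_{6}/6! · (f^{(5)}(21) − f^{(5)}(12)) = 1/30240 · (5.87645e-06 − 9.64506e-05) = -2.99518e-09.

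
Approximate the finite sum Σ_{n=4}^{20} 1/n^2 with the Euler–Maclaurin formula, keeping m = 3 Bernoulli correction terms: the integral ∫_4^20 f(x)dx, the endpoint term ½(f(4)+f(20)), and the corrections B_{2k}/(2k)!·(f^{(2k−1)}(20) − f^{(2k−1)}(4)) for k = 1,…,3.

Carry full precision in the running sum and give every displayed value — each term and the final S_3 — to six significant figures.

The integral term ∫_4^20 1/x^2 dx = 0.200000.
Boundary: ½(f(4) + f(20)) = ½(0.0625000 + 0.00250000) = 0.0325000.
Running total after boundary: 0.232500.
Correction k=1: B_{2}/2! · (f^{(1)}(20) − f^{(1)}(4)) = 1/12 · (-0.000250000 − (-0.0312500)) = 0.00258333.
After k=1: 0.235083.
Correction k=2: B_{4}/4! · (f^{(3)}(20) − f^{(3)}(4)) = −1/720 · (-7.50000e-06 − (-0.0234375)) = -3.25417e-05.
After k=2: 0.235051.
Correction k=3: B_{6}/6! · (f^{(5)}(20) − f^{(5)}(4)) = 1/30240 · (-5.62500e-07 − (-0.0439453)) = 1.45320e-06.

S_3 ≈ 0.235052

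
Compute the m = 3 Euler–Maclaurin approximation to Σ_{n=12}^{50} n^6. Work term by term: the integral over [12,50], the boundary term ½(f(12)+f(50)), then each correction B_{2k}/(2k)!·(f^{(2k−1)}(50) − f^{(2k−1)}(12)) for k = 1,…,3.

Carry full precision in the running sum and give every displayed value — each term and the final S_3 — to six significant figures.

S_3 ≈ 1.19572e+11

The integral term ∫_12^50 x^6 dx = 1.11602e+11.
Boundary: ½(f(12) + f(50)) = ½(2.98598e+06 + 1.56250e+10) = 7.81399e+09.
So far: 1.19416e+11.
Correction k=1: B_{2}/2! · (f^{(1)}(50) − f^{(1)}(12)) = 1/12 · (1.87500e+09 − 1.49299e+06) = 1.56126e+08.
Running total after k=1: 1.19572e+11.
Correction k=2: B_{4}/4! · (f^{(3)}(50) − f^{(3)}(12)) = −1/720 · (1.50000e+07 − 207360) = -20545.3.
Running total after k=2: 1.19572e+11.
Correction k=3: B_{6}/6! · (f^{(5)}(50) − f^{(5)}(12)) = 1/30240 · (36000.0 − 8640.00) = 0.904762.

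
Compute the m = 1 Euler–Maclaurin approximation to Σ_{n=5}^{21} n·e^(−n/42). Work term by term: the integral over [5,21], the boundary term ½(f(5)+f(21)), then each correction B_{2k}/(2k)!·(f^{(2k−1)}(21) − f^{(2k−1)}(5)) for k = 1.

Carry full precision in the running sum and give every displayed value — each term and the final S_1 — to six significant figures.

Integral: ∫_5^21 x·e^(−x/42) dx = 147.569.
Boundary: ½(f(5) + f(21)) = ½(4.43883 + 12.7371) = 8.58799.
Integral + boundary = 156.157.
Order-1 term: 1/12 · (0.303265 − 0.782079) = -0.0399012.

S_1 ≈ 156.117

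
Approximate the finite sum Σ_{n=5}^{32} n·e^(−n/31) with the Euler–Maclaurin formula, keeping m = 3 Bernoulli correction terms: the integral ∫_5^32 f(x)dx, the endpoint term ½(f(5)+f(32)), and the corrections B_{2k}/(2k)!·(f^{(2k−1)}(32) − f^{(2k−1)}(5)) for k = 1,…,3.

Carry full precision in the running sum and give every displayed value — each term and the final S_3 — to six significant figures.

S_3 ≈ 261.871

The integral term ∫_5^32 x·e^(−x/31) dx = 254.104.
½[f(5) + f(32)] = ½[4.25522 + 11.3985] = 7.82684.
So far: 261.931.
Correction k=1: B_{2}/2! · (f^{(1)}(32) − f^{(1)}(5)) = 1/12 · (-0.0114904 − 0.713780) = -0.0604392.
Partial sum through k=1: 261.871.
Correction k=2: B_{4}/4! · (f^{(3)}(32) − f^{(3)}(5)) = −1/720 · (0.000729358 − 0.00251391) = 2.47855e-06.
Partial sum through k=2: 261.871.
Correction k=3: B_{6}/6! · (f^{(5)}(32) − f^{(5)}(5)) = 1/30240 · (1.53036e-06 − 4.45898e-06) = -9.68459e-11.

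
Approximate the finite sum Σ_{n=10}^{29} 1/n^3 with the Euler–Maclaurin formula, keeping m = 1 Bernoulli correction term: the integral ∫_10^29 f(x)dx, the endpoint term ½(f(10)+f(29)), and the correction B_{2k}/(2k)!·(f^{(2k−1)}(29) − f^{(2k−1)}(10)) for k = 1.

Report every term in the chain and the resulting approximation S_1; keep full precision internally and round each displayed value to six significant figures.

S_1 ≈ 0.00495062

Integral: ∫_10^29 1/x^3 dx = 0.00440547.
Boundary: ½(f(10) + f(29)) = ½(0.00100000 + 4.10021e-05) = 0.000520501.
So far: 0.00492597.
Order-1 term: 1/12 · (-4.24160e-06 − (-0.000300000)) = 2.46465e-05.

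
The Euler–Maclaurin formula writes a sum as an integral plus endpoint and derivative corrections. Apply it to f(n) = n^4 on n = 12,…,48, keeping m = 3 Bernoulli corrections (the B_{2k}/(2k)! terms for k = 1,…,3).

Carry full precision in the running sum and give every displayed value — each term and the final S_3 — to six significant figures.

The integral term ∫_12^48 x^4 dx = 5.09110e+07.
½[f(12) + f(48)] = ½[20736.0 + 5.30842e+06] = 2.66458e+06.
Integral + boundary = 5.35756e+07.
Order-1 term: 1/12 · (442368 − 6912.00) = 36288.0.
After k=1: 5.36119e+07.
Order-2 term: −1/720 · (1152.00 − 288.000) = -1.20000.
After k=2: 5.36119e+07.
Order-3 term: 1/30240 · (0.00000 − 0.00000) = 0.00000.

S_3 ≈ 5.36119e+07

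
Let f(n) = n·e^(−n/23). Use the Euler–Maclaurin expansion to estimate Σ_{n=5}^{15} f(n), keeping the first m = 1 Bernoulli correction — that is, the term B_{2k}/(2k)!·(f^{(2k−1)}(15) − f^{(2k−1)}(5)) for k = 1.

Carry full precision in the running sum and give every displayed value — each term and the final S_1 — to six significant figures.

S_1 ≈ 68.7759

∫_5^15 x·e^(−x/23) dx evaluates to 62.8949.
Boundary: ½(f(5) + f(15)) = ½(4.02308 + 7.81368) = 5.91838.
Integral + boundary = 68.8133.
Order-1 term: 1/12 · (0.181187 − 0.629699) = -0.0373760.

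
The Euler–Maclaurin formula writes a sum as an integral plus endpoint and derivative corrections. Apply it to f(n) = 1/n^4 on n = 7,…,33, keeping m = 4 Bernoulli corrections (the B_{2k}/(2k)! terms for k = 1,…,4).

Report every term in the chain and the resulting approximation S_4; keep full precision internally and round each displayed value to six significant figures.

S_4 ≈ 0.00119084

Integral: ∫_7^33 1/x^4 dx = 0.000962542.
½[f(7) + f(33)] = ½[0.000416493 + 8.43226e-07] = 0.000208668.
Integral + boundary = 0.00117121.
k=1: B_{2}/(2)! × [f^{(1)}(33) − f^{(1)}(7)] = 1/12 × (-1.02209e-07 − (-0.000237996)) = 1.98245e-05.
Partial sum through k=1: 0.00119103.
k=2: B_{4}/(4)! × [f^{(3)}(33) − f^{(3)}(7)] = −1/720 × (-2.81568e-09 − (-0.000145712)) = -2.02374e-07.
Partial sum through k=2: 0.00119083.
k=3: B_{6}/(6)! × [f^{(5)}(33) − f^{(5)}(7)] = 1/30240 × (-1.44792e-10 − (-0.000166528)) = 5.50687e-09.
Partial sum through k=3: 0.00119084.
k=4: B_{8}/(8)! × [f^{(7)}(33) − f^{(7)}(7)] = −1/1209600 × (-1.19663e-11 − (-0.000305868)) = -2.52867e-10.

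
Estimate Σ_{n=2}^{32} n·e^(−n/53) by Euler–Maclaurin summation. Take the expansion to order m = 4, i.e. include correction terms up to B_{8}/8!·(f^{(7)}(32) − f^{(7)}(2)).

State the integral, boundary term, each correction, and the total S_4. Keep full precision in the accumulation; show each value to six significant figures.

S_4 ≈ 353.617

Integral: ∫_2^32 x·e^(−x/53) dx = 343.965.
Endpoint term: (f(2) + f(32))/2 = (1.92593 + 17.4958)/2 = 9.71088.
So far: 353.676.
Correction k=1: B_{2}/2! · (f^{(1)}(32) − f^{(1)}(2)) = 1/12 · (0.216635 − 0.926629) = -0.0591662.
After k=1: 353.617.
Correction k=2: B_{4}/4! · (f^{(3)}(32) − f^{(3)}(2)) = −1/720 · (0.000466402 − 0.00101551) = 7.62648e-07.
After k=2: 353.617.
Correction k=3: B_{6}/6! · (f^{(5)}(32) − f^{(5)}(2)) = 1/30240 · (3.04622e-07 − 6.05603e-07) = -9.95308e-12.
After k=3: 353.617.
Correction k=4: B_{8}/8! · (f^{(7)}(32) − f^{(7)}(2)) = −1/1209600 · (1.57780e-10 − 3.02487e-10) = 1.19632e-16.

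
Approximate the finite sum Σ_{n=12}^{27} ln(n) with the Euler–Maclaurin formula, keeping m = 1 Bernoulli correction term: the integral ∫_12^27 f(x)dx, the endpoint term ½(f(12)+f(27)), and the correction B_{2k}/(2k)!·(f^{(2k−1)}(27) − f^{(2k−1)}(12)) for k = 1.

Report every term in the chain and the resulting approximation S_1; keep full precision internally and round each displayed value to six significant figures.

The integral term ∫_12^27 ln(x) dx = 44.1687.
½[f(12) + f(27)] = ½[2.48491 + 3.29584] = 2.89037.
Running total after boundary: 47.0591.
Correction k=1: B_{2}/2! · (f^{(1)}(27) − f^{(1)}(12)) = 1/12 · (0.0370370 − 0.0833333) = -0.00385802.

S_1 ≈ 47.0552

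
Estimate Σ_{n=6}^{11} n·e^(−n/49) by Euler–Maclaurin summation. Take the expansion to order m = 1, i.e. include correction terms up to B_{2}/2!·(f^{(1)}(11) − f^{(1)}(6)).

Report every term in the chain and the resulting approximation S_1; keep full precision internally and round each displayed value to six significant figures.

Integral: ∫_6^11 x·e^(−x/49) dx = 35.5683.
Endpoint term: (f(6) + f(11))/2 = (5.30851 + 8.78816)/2 = 7.04833.
Running total after boundary: 42.6166.
Correction k=1: B_{2}/2! · (f^{(1)}(11) − f^{(1)}(6)) = 1/12 · (0.619574 − 0.776414) = -0.0130701.

S_1 ≈ 42.6036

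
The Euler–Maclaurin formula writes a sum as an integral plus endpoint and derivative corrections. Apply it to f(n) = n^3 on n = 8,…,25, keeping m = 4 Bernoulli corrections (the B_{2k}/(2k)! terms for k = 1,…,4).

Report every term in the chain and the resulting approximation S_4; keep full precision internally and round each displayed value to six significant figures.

S_4 ≈ 104841

∫_8^25 x^3 dx evaluates to 96632.2.
½[f(8) + f(25)] = ½[512.000 + 15625.0] = 8068.50.
So far: 104701.
Order-1 term: 1/12 · (1875.00 − 192.000) = 140.250.
Partial sum through k=1: 104841.
Order-2 term: −1/720 · (6.00000 − 6.00000) = 0.00000.
Partial sum through k=2: 104841.
Order-3 term: 1/30240 · (0.00000 − 0.00000) = 0.00000.
Partial sum through k=3: 104841.
Order-4 term: −1/1209600 · (0.00000 − 0.00000) = 0.00000.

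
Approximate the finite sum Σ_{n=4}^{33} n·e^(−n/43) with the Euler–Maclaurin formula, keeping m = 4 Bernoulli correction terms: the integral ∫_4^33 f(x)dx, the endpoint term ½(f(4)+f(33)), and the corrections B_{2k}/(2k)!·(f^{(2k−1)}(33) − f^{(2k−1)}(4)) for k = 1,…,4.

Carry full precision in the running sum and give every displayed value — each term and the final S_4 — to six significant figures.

S_4 ≈ 333.899

∫_4^33 x·e^(−x/43) dx evaluates to 324.477.
Boundary: ½(f(4) + f(33)) = ½(3.64469 + 15.3186) = 9.48163.
Running total after boundary: 333.958.
Correction k=1: B_{2}/2! · (f^{(1)}(33) − f^{(1)}(4)) = 1/12 · (0.107953 − 0.826412) = -0.0598716.
Partial sum through k=1: 333.899.
Correction k=2: B_{4}/4! · (f^{(3)}(33) − f^{(3)}(4)) = −1/720 · (0.000560493 − 0.00143253) = 1.21117e-06.
Partial sum through k=2: 333.899.
Correction k=3: B_{6}/6! · (f^{(5)}(33) − f^{(5)}(4)) = 1/30240 · (5.74690e-07 − 1.30780e-06) = -2.42430e-11.
Partial sum through k=3: 333.899.
Correction k=4: B_{8}/8! · (f^{(7)}(33) − f^{(7)}(4)) = −1/1209600 · (4.57678e-10 − 9.95584e-10) = 4.44697e-16.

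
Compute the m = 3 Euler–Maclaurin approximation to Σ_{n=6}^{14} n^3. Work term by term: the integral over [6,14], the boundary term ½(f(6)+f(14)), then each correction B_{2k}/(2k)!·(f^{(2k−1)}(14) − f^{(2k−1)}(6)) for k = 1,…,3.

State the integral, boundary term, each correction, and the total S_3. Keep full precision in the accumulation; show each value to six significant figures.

S_3 ≈ 10800.0

Integral: ∫_6^14 x^3 dx = 9280.00.
½[f(6) + f(14)] = ½[216.000 + 2744.00] = 1480.00.
So far: 10760.0.
Correction k=1: B_{2}/2! · (f^{(1)}(14) − f^{(1)}(6)) = 1/12 · (588.000 − 108.000) = 40.0000.
After k=1: 10800.0.
Correction k=2: B_{4}/4! · (f^{(3)}(14) − f^{(3)}(6)) = −1/720 · (6.00000 − 6.00000) = 0.00000.
After k=2: 10800.0.
Correction k=3: B_{6}/6! · (f^{(5)}(14) − f^{(5)}(6)) = 1/30240 · (0.00000 − 0.00000) = 0.00000.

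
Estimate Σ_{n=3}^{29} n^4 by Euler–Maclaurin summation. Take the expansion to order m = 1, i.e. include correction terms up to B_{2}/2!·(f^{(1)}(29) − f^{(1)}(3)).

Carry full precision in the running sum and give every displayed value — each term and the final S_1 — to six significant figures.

The integral term ∫_3^29 x^4 dx = 4.10218e+06.
½[f(3) + f(29)] = ½[81.0000 + 707281] = 353681.
So far: 4.45586e+06.
k=1: B_{2}/(2)! × [f^{(1)}(29) − f^{(1)}(3)] = 1/12 × (97556.0 − 108.000) = 8120.67.

S_1 ≈ 4.46398e+06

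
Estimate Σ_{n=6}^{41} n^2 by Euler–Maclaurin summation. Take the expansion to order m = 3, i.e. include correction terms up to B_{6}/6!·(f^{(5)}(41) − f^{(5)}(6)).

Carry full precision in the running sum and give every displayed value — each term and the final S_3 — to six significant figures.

S_3 ≈ 23766.0

Integral: ∫_6^41 x^2 dx = 22901.7.
Boundary: ½(f(6) + f(41)) = ½(36.0000 + 1681.00) = 858.500.
Integral + boundary = 23760.2.
k=1: B_{2}/(2)! × [f^{(1)}(41) − f^{(1)}(6)] = 1/12 × (82.0000 − 12.0000) = 5.83333.
Partial sum through k=1: 23766.0.
k=2: B_{4}/(4)! × [f^{(3)}(41) − f^{(3)}(6)] = −1/720 × (0.00000 − 0.00000) = 0.00000.
Partial sum through k=2: 23766.0.
k=3: B_{6}/(6)! × [f^{(5)}(41) − f^{(5)}(6)] = 1/30240 × (0.00000 − 0.00000) = 0.00000.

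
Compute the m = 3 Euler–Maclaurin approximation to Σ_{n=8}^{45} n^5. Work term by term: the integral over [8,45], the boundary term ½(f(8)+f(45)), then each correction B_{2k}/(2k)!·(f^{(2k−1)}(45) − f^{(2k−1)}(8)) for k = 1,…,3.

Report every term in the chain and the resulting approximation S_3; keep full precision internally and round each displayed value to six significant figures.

The integral term ∫_8^45 x^5 dx = 1.38392e+09.
Endpoint term: (f(8) + f(45))/2 = (32768.0 + 1.84528e+08)/2 = 9.22804e+07.
Integral + boundary = 1.47620e+09.
Order-1 term: 1/12 · (2.05031e+07 − 20480.0) = 1.70689e+06.
Partial sum through k=1: 1.47790e+09.
Order-2 term: −1/720 · (121500 − 3840.00) = -163.417.
Partial sum through k=2: 1.47790e+09.
Order-3 term: 1/30240 · (120.000 − 120.000) = 0.00000.

S_3 ≈ 1.47790e+09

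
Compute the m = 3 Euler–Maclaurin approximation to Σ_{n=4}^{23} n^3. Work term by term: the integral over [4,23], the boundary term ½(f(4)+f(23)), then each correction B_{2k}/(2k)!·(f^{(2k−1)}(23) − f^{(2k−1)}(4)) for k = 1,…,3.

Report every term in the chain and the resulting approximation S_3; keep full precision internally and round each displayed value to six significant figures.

The integral term ∫_4^23 x^3 dx = 69896.2.
Boundary: ½(f(4) + f(23)) = ½(64.0000 + 12167.0) = 6115.50.
Integral + boundary = 76011.8.
k=1: B_{2}/(2)! × [f^{(1)}(23) − f^{(1)}(4)] = 1/12 × (1587.00 − 48.0000) = 128.250.
After k=1: 76140.0.
k=2: B_{4}/(4)! × [f^{(3)}(23) − f^{(3)}(4)] = −1/720 × (6.00000 − 6.00000) = 0.00000.
After k=2: 76140.0.
k=3: B_{6}/(6)! × [f^{(5)}(23) − f^{(5)}(4)] = 1/30240 × (0.00000 − 0.00000) = 0.00000.

S_3 ≈ 76140.0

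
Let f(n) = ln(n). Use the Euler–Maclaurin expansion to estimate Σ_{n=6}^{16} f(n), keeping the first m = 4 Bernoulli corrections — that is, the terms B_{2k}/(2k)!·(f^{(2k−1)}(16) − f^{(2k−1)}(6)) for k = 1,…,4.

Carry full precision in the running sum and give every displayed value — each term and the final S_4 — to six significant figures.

S_4 ≈ 25.8844

∫_6^16 ln(x) dx evaluates to 23.6109.
½[f(6) + f(16)] = ½[1.79176 + 2.77259] = 2.28217.
So far: 25.8930.
k=1: B_{2}/(2)! × [f^{(1)}(16) − f^{(1)}(6)] = 1/12 × (0.0625000 − 0.166667) = -0.00868056.
After k=1: 25.8844.
k=2: B_{4}/(4)! × [f^{(3)}(16) − f^{(3)}(6)] = −1/720 × (0.000488281 − 0.00925926) = 1.21819e-05.
After k=2: 25.8844.
k=3: B_{6}/(6)! × [f^{(5)}(16) − f^{(5)}(6)] = 1/30240 × (2.28882e-05 − 0.00308642) = -1.01307e-07.
After k=3: 25.8844.
k=4: B_{8}/(8)! × [f^{(7)}(16) − f^{(7)}(6)] = −1/1209600 × (2.68221e-06 − 0.00257202) = 2.12412e-09.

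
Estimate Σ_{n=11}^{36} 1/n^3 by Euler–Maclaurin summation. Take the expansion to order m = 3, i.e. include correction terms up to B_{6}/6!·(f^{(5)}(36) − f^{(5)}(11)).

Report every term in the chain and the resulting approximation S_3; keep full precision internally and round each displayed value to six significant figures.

S_3 ≈ 0.00414968

Integral: ∫_11^36 1/x^3 dx = 0.00374643.
Boundary: ½(f(11) + f(36)) = ½(0.000751315 + 2.14335e-05) = 0.000386374.
Integral + boundary = 0.00413280.
Correction k=1: B_{2}/2! · (f^{(1)}(36) − f^{(1)}(11)) = 1/12 · (-1.78612e-06 − (-0.000204904)) = 1.69265e-05.
Running total after k=1: 0.00414973.
Correction k=2: B_{4}/4! · (f^{(3)}(36) − f^{(3)}(11)) = −1/720 · (-2.75636e-08 − (-3.38684e-05)) = -4.70012e-08.
Running total after k=2: 0.00414968.
Correction k=3: B_{6}/6! · (f^{(5)}(36) − f^{(5)}(11)) = 1/30240 · (-8.93265e-10 − (-1.17560e-05)) = 3.88727e-10.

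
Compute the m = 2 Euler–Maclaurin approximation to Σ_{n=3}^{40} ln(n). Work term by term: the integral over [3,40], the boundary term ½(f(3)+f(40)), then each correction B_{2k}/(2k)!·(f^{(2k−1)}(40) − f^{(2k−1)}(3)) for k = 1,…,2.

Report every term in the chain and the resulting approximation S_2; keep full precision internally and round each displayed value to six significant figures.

S_2 ≈ 109.627

Integral: ∫_3^40 ln(x) dx = 107.259.
Boundary: ½(f(3) + f(40)) = ½(1.09861 + 3.68888) = 2.39375.
Integral + boundary = 109.653.
k=1: B_{2}/(2)! × [f^{(1)}(40) − f^{(1)}(3)] = 1/12 × (0.0250000 − 0.333333) = -0.0256944.
Running total after k=1: 109.627.
k=2: B_{4}/(4)! × [f^{(3)}(40) − f^{(3)}(3)] = −1/720 × (3.12500e-05 − 0.0740741) = 0.000102837.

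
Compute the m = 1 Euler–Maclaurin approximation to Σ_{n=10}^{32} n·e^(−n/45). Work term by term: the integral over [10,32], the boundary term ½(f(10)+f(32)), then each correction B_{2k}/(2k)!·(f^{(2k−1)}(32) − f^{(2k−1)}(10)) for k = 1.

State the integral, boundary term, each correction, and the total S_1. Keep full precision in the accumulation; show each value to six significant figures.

S_1 ≈ 291.991

∫_10^32 x·e^(−x/45) dx evaluates to 280.170.
Endpoint term: (f(10) + f(32))/2 = (8.00737 + 15.7151)/2 = 11.8613.
So far: 292.031.
Order-1 term: 1/12 · (0.141873 − 0.622796) = -0.0400769.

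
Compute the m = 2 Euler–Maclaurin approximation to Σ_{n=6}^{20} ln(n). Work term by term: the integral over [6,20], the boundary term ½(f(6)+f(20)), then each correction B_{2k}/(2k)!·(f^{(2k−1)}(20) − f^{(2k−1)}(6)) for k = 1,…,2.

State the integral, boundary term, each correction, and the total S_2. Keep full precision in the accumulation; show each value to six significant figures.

S_2 ≈ 37.5481

∫_6^20 ln(x) dx evaluates to 35.1641.
Endpoint term: (f(6) + f(20))/2 = (1.79176 + 2.99573)/2 = 2.39375.
Integral + boundary = 37.5578.
Correction k=1: B_{2}/2! · (f^{(1)}(20) − f^{(1)}(6)) = 1/12 · (0.0500000 − 0.166667) = -0.00972222.
Running total after k=1: 37.5481.
Correction k=2: B_{4}/4! · (f^{(3)}(20) − f^{(3)}(6)) = −1/720 · (0.000250000 − 0.00925926) = 1.25129e-05.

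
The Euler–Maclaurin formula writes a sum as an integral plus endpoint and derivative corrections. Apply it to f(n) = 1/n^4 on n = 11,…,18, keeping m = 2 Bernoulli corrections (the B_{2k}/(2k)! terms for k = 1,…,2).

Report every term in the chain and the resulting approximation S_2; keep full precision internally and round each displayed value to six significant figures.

The integral term ∫_11^18 1/x^4 dx = 0.000193282.
Boundary: ½(f(11) + f(18)) = ½(6.83013e-05 + 9.52599e-06) = 3.89137e-05.
Running total after boundary: 0.000232196.
Order-1 term: 1/12 · (-2.11689e-06 − (-2.48369e-05)) = 1.89333e-06.
Running total after k=1: 0.000234089.
Order-2 term: −1/720 · (-1.96008e-07 − (-6.15790e-06)) = -8.28040e-09.

S_2 ≈ 0.000234081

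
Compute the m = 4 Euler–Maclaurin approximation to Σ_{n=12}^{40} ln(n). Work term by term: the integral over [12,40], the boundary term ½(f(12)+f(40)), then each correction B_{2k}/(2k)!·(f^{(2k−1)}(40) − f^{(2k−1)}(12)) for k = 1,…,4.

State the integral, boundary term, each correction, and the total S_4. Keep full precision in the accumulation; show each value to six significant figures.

S_4 ≈ 92.8183

The integral term ∫_12^40 ln(x) dx = 89.7363.
½[f(12) + f(40)] = ½[2.48491 + 3.68888] = 3.08689.
Integral + boundary = 92.8232.
k=1: B_{2}/(2)! × [f^{(1)}(40) − f^{(1)}(12)] = 1/12 × (0.0250000 − 0.0833333) = -0.00486111.
Partial sum through k=1: 92.8183.
k=2: B_{4}/(4)! × [f^{(3)}(40) − f^{(3)}(12)] = −1/720 × (3.12500e-05 − 0.00115741) = 1.56411e-06.
Partial sum through k=2: 92.8183.
k=3: B_{6}/(6)! × [f^{(5)}(40) − f^{(5)}(12)] = 1/30240 × (2.34375e-07 − 9.64506e-05) = -3.18175e-09.
Partial sum through k=3: 92.8183.
k=4: B_{8}/(8)! × [f^{(7)}(40) − f^{(7)}(12)] = −1/1209600 × (4.39453e-09 − 2.00939e-05) = 1.66084e-11.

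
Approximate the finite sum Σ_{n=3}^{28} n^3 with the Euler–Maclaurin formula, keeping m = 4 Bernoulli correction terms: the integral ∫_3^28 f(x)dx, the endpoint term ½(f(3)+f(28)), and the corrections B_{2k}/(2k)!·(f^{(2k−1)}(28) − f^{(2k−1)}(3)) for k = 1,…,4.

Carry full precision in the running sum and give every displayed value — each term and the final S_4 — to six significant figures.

Integral: ∫_3^28 x^3 dx = 153644.
Endpoint term: (f(3) + f(28))/2 = (27.0000 + 21952.0)/2 = 10989.5.
Integral + boundary = 164633.
Order-1 term: 1/12 · (2352.00 − 27.0000) = 193.750.
Partial sum through k=1: 164827.
Order-2 term: −1/720 · (6.00000 − 6.00000) = 0.00000.
Partial sum through k=2: 164827.
Order-3 term: 1/30240 · (0.00000 − 0.00000) = 0.00000.
Partial sum through k=3: 164827.
Order-4 term: −1/1209600 · (0.00000 − 0.00000) = 0.00000.

S_4 ≈ 164827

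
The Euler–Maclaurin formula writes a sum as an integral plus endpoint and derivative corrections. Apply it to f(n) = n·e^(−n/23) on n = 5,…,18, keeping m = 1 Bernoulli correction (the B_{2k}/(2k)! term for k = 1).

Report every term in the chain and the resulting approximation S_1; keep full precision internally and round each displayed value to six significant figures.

∫_5^18 x·e^(−x/23) dx evaluates to 87.0214.
Endpoint term: (f(5) + f(18))/2 = (4.02308 + 8.22981)/2 = 6.12644.
Integral + boundary = 93.1479.
k=1: B_{2}/(2)! × [f^{(1)}(18) − f^{(1)}(5)] = 1/12 × (0.0993939 − 0.629699) = -0.0441921.

S_1 ≈ 93.1037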